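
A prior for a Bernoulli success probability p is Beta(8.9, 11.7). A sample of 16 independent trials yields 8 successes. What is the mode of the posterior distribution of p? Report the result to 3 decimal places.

p̂_MAP = 0.460

Prior: Beta(8.9, 11.7).
Data: 8 successes in 16 trials. The binomial likelihood contributes p^8(1−p)^8, so the posterior is Beta(8.9+8, 11.7+8) = Beta(16.9, 19.7).
For Beta(a, b) with a, b > 1 the mode is (a−1)/(a+b−2) = 15.9/34.6 ≈ 0.460.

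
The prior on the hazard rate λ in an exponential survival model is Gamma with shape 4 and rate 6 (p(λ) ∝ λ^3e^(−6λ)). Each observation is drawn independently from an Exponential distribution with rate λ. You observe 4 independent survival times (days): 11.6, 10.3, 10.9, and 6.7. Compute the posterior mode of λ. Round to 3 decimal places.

λ̂_MAP = 0.154

The Exponential(rate=λ) likelihood is ∝ λ^n e^(−λΣtᵢ). Here n = 4 and Σtᵢ = 11.6 + 10.3 + 10.9 + 6.7 = 39.5.
Posterior ∝ λ^3e^(−6λ) · λ^4e^(−39.5λ) = λ^7e^(−45.5λ), i.e. Gamma(8, 45.5).
Mode = (a−1)/b = 7/45.5 ≈ 0.154.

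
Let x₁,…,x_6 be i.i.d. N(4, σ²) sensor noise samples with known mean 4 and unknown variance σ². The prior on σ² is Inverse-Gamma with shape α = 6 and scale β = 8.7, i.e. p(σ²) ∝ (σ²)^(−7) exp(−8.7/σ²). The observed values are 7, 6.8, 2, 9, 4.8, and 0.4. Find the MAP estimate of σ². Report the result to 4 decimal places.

σ̂²_MAP = 3.8420

Sum of squared deviations about the known mean: SS = (7−4)² + (6.8−4)² + (2−4)² + (9−4)² + (4.8−4)² + (0.4−4)² = 59.44.
The Normal likelihood contributes (σ²)^(−n/2) exp(−SS/(2σ²)), so the posterior is Inverse-Gamma(α + n/2, β + SS/2) = Inverse-Gamma(9, 38.42).
The mode of Inverse-Gamma(a, b) is b/(a+1) = 38.42/10 ≈ 3.8420.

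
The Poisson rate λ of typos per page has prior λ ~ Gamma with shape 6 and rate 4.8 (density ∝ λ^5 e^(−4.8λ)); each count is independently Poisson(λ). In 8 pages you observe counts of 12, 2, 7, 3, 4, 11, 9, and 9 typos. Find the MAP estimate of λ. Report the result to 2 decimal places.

λ̂_MAP = 4.84

Σxᵢ = 12+2+7+3+4+11+9+9 = 57, with n = 8.
Posterior ∝ λ^5e^(−4.8λ) · λ^57e^(−8λ) = λ^62e^(−12.8λ), i.e. Gamma(shape=63, rate=12.8).
The mode of a Gamma(a, b) with a ≥ 1 (shape–rate) is (a−1)/b = 62/12.8 ≈ 4.84.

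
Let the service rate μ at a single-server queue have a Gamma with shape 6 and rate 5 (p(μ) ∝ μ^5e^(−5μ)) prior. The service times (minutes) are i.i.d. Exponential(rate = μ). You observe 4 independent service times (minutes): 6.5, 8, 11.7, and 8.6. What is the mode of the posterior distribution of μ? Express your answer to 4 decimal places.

μ̂_MAP = 0.2261

The Exponential(rate=μ) likelihood is ∝ μ^n e^(−μΣtᵢ). Here n = 4 and Σtᵢ = 6.5 + 8 + 11.7 + 8.6 = 34.8.
Posterior ∝ μ^5e^(−5μ) · μ^4e^(−34.8μ) = μ^9e^(−39.8μ), i.e. Gamma(10, 39.8).
Mode = (a−1)/b = 9/39.8 ≈ 0.2261.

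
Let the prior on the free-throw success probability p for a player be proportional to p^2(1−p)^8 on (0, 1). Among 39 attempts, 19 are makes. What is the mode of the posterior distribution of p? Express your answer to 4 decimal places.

The prior density ∝ p^2(1−p)^8 is the kernel of Beta(3, 9).
Data: 19 successes in 39 trials. The binomial likelihood contributes p^19(1−p)^20, so the posterior is Beta(3+19, 9+20) = Beta(22, 29).
For Beta(a, b) with a, b > 1 the mode is (a−1)/(a+b−2) = 21/49 ≈ 0.4286.

p̂_MAP = 0.4286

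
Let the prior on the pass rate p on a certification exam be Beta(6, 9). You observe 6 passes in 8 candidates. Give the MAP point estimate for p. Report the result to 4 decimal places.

p̂_MAP = 0.5238

Prior: Beta(6, 9).
Data: 6 successes in 8 trials. The binomial likelihood contributes p^6(1−p)^2, so the posterior is Beta(6+6, 9+2) = Beta(12, 11).
For Beta(a, b) with a, b > 1 the mode is (a−1)/(a+b−2) = 11/21 ≈ 0.5238.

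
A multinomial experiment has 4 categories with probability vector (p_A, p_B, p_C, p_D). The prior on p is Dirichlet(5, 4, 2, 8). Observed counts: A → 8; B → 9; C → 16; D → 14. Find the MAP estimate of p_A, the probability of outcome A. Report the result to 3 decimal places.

The posterior is Dirichlet(αᵢ + nᵢ) = Dirichlet(13, 13, 18, 22).
For a Dirichlet(a₁,…,a_K) with all aᵢ > 1, the mode has j-th component (aⱼ − 1)/(Σaᵢ − K).
Here Σaᵢ = 66 and K = 4, so p_A = (13 − 1)/(66 − 4) = 12/62 ≈ 0.194.

MAP estimate of p_A = 0.194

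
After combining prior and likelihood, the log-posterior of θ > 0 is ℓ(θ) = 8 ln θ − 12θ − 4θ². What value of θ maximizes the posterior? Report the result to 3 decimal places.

θ̂_MAP = 0.500

ℓ'(θ) = 8/θ − 12 − 8θ. Setting this to zero and multiplying by θ: 8θ² + 12θ − 8 = 0.
θ = (−12 + √(12² + 4·8·8)) / (2·8) = (−12 + √400) / 16 = (−12 + 20)/16 = 1/2.
ℓ''(θ) = −8/θ² − 8 < 0, confirming a maximum.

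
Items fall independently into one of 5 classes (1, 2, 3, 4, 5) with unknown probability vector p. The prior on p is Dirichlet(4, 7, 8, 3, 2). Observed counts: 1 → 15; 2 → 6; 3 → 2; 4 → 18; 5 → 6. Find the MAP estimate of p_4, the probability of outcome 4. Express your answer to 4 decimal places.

The posterior is Dirichlet(αᵢ + nᵢ) = Dirichlet(19, 13, 10, 21, 8).
For a Dirichlet(a₁,…,a_K) with all aᵢ > 1, the mode has j-th component (aⱼ − 1)/(Σaᵢ − K).
Here Σaᵢ = 71 and K = 5, so p_4 = (21 − 1)/(71 − 5) = 20/66 ≈ 0.3030.

MAP estimate: 0.3030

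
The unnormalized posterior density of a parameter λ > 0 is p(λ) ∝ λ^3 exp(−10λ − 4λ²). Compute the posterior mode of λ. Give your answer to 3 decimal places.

λ̂_MAP = 0.250

ℓ'(λ) = 3/λ − 10 − 8λ. Setting this to zero and multiplying by λ: 8λ² + 10λ − 3 = 0.
λ = (−10 + √(10² + 4·8·3)) / (2·8) = (−10 + √196) / 16 = (−10 + 14)/16 = 1/4.
ℓ''(λ) = −3/λ² − 8 < 0, confirming a maximum.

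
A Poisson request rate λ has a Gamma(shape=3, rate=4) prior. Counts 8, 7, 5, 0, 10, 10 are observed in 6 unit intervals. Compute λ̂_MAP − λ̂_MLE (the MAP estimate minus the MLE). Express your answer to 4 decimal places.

Σxᵢ = 40. Posterior is Gamma(43, 10); MAP = (43−1)/10 = 42/10 ≈ 4.20000.
MLE = x̄ = 40/6 ≈ 6.66667.
Difference = 42/10 − 40/6 = -37/15 ≈ -2.4667.

MAP − MLE = -2.4667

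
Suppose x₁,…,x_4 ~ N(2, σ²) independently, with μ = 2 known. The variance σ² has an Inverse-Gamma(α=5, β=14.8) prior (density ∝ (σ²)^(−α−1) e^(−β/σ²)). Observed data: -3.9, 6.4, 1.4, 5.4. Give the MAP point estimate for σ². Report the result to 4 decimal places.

Sum of squared deviations about the known mean: SS = (-3.9−2)² + (6.4−2)² + (1.4−2)² + (5.4−2)² = 66.09.
The Normal likelihood contributes (σ²)^(−n/2) exp(−SS/(2σ²)), so the posterior is Inverse-Gamma(α + n/2, β + SS/2) = Inverse-Gamma(7, 47.845).
The mode of Inverse-Gamma(a, b) is b/(a+1) = 47.845/8 ≈ 5.9806.

σ̂²_MAP = 5.9806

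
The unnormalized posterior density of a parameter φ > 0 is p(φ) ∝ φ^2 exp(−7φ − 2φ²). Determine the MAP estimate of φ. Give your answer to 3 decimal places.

φ̂_MAP = 0.250

ℓ'(φ) = 2/φ − 7 − 4φ. Setting this to zero and multiplying by φ: 4φ² + 7φ − 2 = 0.
φ = (−7 + √(7² + 4·4·2)) / (2·4) = (−7 + √81) / 8 = (−7 + 9)/8 = 1/4.
ℓ''(φ) = −2/φ² − 4 < 0, confirming a maximum.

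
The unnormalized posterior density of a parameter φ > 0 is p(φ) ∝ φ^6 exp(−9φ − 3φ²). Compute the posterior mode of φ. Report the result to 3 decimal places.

φ̂_MAP = 0.500

ℓ'(φ) = 6/φ − 9 − 6φ. Setting this to zero and multiplying by φ: 6φ² + 9φ − 6 = 0.
φ = (−9 + √(9² + 4·6·6)) / (2·6) = (−9 + √225) / 12 = (−9 + 15)/12 = 1/2.
ℓ''(φ) = −6/φ² − 6 < 0, confirming a maximum.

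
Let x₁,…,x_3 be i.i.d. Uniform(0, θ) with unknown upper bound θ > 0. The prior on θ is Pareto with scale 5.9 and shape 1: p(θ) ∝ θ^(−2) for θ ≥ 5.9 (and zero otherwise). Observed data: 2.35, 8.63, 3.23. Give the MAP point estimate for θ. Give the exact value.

The Uniform(0, θ) likelihood is θ^(−n) for θ ≥ max(xᵢ), zero otherwise. Here max(xᵢ) = 8.63.
Posterior ∝ θ^(−2) · θ^(−3) = θ^(−5) on θ ≥ max(5.9, 8.63) = 8.63.
This density is strictly decreasing in θ, so the posterior mode lies at the lower boundary of the support.

θ̂_MAP = 8.63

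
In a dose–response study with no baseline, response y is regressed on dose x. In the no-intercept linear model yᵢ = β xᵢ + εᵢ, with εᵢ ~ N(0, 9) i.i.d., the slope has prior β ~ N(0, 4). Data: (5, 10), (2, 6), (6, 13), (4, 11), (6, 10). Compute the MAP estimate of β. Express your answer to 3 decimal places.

log p(β | y) = −Σ(yᵢ − βxᵢ)²/(2·9) − β²/(2·4) + const.
Setting the derivative to zero: Σxᵢ(yᵢ − βxᵢ)/9 − β/4 = 0, so β = Σxᵢyᵢ / (Σxᵢ² + σ²/τ²).
Σxᵢyᵢ = 5·10 + 2·6 + 6·13 + 4·11 + 6·10 = 244; Σxᵢ² = 117; σ²/τ² = 2.25.
β̂_MAP = 244 / (117 + 2.25) = 244/119.25 ≈ 2.046.

β̂_MAP = 2.046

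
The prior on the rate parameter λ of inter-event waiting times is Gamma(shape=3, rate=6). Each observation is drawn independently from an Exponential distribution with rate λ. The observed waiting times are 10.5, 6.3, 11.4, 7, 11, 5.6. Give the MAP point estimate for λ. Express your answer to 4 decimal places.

λ̂_MAP = 0.1384

The Exponential(rate=λ) likelihood is ∝ λ^n e^(−λΣtᵢ). Here n = 6 and Σtᵢ = 10.5 + 6.3 + 11.4 + 7 + 11 + 5.6 = 51.8.
Posterior ∝ λ^2e^(−6λ) · λ^6e^(−51.8λ) = λ^8e^(−57.8λ), i.e. Gamma(9, 57.8).
Mode = (a−1)/b = 8/57.8 ≈ 0.1384.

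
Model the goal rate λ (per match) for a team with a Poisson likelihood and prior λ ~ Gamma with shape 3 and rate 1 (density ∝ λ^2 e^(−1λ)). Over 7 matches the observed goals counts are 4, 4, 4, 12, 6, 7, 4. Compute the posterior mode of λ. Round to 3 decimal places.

Σxᵢ = 4+4+4+12+6+7+4 = 41, with n = 7.
Posterior ∝ λ^2e^(−1λ) · λ^41e^(−7λ) = λ^43e^(−8λ), i.e. Gamma(shape=44, rate=8).
The mode of a Gamma(a, b) with a ≥ 1 (shape–rate) is (a−1)/b = 43/8 ≈ 5.375.

λ̂_MAP = 5.375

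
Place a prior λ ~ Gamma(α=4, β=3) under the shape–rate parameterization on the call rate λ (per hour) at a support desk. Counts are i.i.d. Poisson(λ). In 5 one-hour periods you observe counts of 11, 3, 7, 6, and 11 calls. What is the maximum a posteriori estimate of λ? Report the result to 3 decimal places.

λ̂_MAP = 5.125

Σxᵢ = 11+3+7+6+11 = 38, with n = 5.
Posterior ∝ λ^3e^(−3λ) · λ^38e^(−5λ) = λ^41e^(−8λ), i.e. Gamma(shape=42, rate=8).
The mode of a Gamma(a, b) with a ≥ 1 (shape–rate) is (a−1)/b = 41/8 ≈ 5.125.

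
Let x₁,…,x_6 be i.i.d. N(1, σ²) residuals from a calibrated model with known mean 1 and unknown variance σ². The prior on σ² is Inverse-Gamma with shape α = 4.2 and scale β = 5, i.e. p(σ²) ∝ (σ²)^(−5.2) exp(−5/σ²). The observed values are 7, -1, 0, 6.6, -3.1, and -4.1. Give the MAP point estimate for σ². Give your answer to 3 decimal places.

σ̂²_MAP = 7.633

Sum of squared deviations about the known mean: SS = (7−1)² + (-1−1)² + (0−1)² + (6.6−1)² + (-3.1−1)² + (-4.1−1)² = 115.18.
The Normal likelihood contributes (σ²)^(−n/2) exp(−SS/(2σ²)), so the posterior is Inverse-Gamma(α + n/2, β + SS/2) = Inverse-Gamma(7.2, 62.59).
The mode of Inverse-Gamma(a, b) is b/(a+1) = 62.59/8.2 ≈ 7.633.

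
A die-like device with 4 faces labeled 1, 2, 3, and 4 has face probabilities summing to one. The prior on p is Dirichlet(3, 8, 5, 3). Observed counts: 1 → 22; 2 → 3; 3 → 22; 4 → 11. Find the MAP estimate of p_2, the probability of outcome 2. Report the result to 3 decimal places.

MAP estimate: 0.137

The posterior is Dirichlet(αᵢ + nᵢ) = Dirichlet(25, 11, 27, 14).
For a Dirichlet(a₁,…,a_K) with all aᵢ > 1, the mode has j-th component (aⱼ − 1)/(Σaᵢ − K).
Here Σaᵢ = 77 and K = 4, so p_2 = (11 − 1)/(77 − 4) = 10/73 ≈ 0.137.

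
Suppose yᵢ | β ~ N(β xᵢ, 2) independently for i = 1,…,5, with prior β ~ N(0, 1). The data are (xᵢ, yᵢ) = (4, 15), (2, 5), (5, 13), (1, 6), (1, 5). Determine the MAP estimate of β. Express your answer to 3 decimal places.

β̂_MAP = 2.980

log p(β | y) = −Σ(yᵢ − βxᵢ)²/(2·2) − β²/(2·1) + const.
Setting the derivative to zero: Σxᵢ(yᵢ − βxᵢ)/2 − β/1 = 0, so β = Σxᵢyᵢ / (Σxᵢ² + σ²/τ²).
Σxᵢyᵢ = 4·15 + 2·5 + 5·13 + 1·6 + 1·5 = 146; Σxᵢ² = 47; σ²/τ² = 2.
β̂_MAP = 146 / (47 + 2) = 146/49 ≈ 2.980.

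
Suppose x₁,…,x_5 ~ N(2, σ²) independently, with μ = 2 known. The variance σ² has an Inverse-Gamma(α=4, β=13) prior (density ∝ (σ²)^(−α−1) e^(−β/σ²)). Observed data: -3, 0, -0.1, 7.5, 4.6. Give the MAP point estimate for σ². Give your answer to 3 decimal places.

σ̂²_MAP = 6.428

Sum of squared deviations about the known mean: SS = (-3−2)² + (0−2)² + (-0.1−2)² + (7.5−2)² + (4.6−2)² = 70.42.
The Normal likelihood contributes (σ²)^(−n/2) exp(−SS/(2σ²)), so the posterior is Inverse-Gamma(α + n/2, β + SS/2) = Inverse-Gamma(6.5, 48.21).
The mode of Inverse-Gamma(a, b) is b/(a+1) = 48.21/7.5 ≈ 6.428.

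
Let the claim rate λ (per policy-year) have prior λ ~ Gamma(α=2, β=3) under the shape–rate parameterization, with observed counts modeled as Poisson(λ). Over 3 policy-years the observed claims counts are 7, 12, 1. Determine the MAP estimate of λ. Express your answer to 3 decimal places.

λ̂_MAP = 3.500

Σxᵢ = 7+12+1 = 20, with n = 3.
Posterior ∝ λe^(−3λ) · λ^20e^(−3λ) = λ^21e^(−6λ), i.e. Gamma(shape=22, rate=6).
The mode of a Gamma(a, b) with a ≥ 1 (shape–rate) is (a−1)/b = 21/6 ≈ 3.500.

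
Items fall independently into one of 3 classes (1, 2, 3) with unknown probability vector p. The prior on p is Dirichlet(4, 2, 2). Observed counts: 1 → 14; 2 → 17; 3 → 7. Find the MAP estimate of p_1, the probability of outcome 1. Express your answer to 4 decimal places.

The posterior is Dirichlet(αᵢ + nᵢ) = Dirichlet(18, 19, 9).
For a Dirichlet(a₁,…,a_K) with all aᵢ > 1, the mode has j-th component (aⱼ − 1)/(Σaᵢ − K).
Here Σaᵢ = 46 and K = 3, so p_1 = (18 − 1)/(46 − 3) = 17/43 ≈ 0.3953.

MAP estimate: 0.3953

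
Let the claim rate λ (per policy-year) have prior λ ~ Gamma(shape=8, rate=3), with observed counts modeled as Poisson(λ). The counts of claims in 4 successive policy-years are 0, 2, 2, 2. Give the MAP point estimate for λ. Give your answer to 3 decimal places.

λ̂_MAP = 1.857

Σxᵢ = 0+2+2+2 = 6, with n = 4.
Posterior ∝ λ^7e^(−3λ) · λ^6e^(−4λ) = λ^13e^(−7λ), i.e. Gamma(shape=14, rate=7).
The mode of a Gamma(a, b) with a ≥ 1 (shape–rate) is (a−1)/b = 13/7 ≈ 1.857.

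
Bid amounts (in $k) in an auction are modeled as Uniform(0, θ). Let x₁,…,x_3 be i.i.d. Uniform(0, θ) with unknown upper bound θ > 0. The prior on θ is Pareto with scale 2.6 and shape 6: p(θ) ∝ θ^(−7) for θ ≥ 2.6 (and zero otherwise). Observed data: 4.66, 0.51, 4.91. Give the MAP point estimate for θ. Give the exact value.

θ̂_MAP = 4.91

The Uniform(0, θ) likelihood is θ^(−n) for θ ≥ max(xᵢ), zero otherwise. Here max(xᵢ) = 4.91.
Posterior ∝ θ^(−7) · θ^(−3) = θ^(−10) on θ ≥ max(2.6, 4.91) = 4.91.
This density is strictly decreasing in θ, so the posterior mode lies at the lower boundary of the support.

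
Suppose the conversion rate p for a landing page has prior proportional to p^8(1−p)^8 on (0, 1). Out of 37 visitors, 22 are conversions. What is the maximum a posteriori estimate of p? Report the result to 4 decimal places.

The prior density ∝ p^8(1−p)^8 is the kernel of Beta(9, 9).
Data: 22 successes in 37 trials. The binomial likelihood contributes p^22(1−p)^15, so the posterior is Beta(9+22, 9+15) = Beta(31, 24).
For Beta(a, b) with a, b > 1 the mode is (a−1)/(a+b−2) = 30/53 ≈ 0.5660.

p̂_MAP = 0.5660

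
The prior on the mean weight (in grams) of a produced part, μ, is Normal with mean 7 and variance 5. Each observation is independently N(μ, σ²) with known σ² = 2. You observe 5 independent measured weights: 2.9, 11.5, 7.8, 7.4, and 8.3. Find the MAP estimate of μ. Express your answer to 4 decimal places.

μ̂_MAP = 7.5370

n = 5; x̄ = (2.9 + 11.5 + 7.8 + 7.4 + 8.3)/5 = 37.9/5 = 7.58.
For a Normal prior and Normal likelihood with known variance, the posterior is Normal; its mode equals its mean, the precision-weighted average.
Prior precision 1/σ₀² = 1/5 = 0.2; data precision n/σ² = 5/2 = 2.5.
μ̂ = (0.2·7 + 2.5·7.58) / (0.2 + 2.5) = 20.35/2.7 = 407/54 ≈ 7.5370.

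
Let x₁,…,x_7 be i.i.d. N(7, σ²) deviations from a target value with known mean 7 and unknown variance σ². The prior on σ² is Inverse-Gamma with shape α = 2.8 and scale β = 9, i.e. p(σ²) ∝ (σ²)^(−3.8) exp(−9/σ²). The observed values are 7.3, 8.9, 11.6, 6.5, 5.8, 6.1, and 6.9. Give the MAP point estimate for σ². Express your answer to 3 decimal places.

Sum of squared deviations about the known mean: SS = (7.3−7)² + (8.9−7)² + (11.6−7)² + (6.5−7)² + (5.8−7)² + (6.1−7)² + (6.9−7)² = 27.37.
The Normal likelihood contributes (σ²)^(−n/2) exp(−SS/(2σ²)), so the posterior is Inverse-Gamma(α + n/2, β + SS/2) = Inverse-Gamma(6.3, 22.685).
The mode of Inverse-Gamma(a, b) is b/(a+1) = 22.685/7.3 ≈ 3.108.

σ̂²_MAP = 3.108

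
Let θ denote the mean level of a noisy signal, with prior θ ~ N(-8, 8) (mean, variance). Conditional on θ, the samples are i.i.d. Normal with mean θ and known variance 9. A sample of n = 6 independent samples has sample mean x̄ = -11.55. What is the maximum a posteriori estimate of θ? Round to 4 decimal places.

θ̂_MAP = -10.9895

n = 6, x̄ = -11.55.
For a Normal prior and Normal likelihood with known variance, the posterior is Normal; its mode equals its mean, the precision-weighted average.
Prior precision 1/σ₀² = 1/8 = 0.125; data precision n/σ² = 6/9 = 2/3.
θ̂ = (0.125·(-8) + (2/3)·(-11.55)) / (0.125 + 2/3) = (-8.7)/(19/24) = -1044/95 ≈ -10.9895.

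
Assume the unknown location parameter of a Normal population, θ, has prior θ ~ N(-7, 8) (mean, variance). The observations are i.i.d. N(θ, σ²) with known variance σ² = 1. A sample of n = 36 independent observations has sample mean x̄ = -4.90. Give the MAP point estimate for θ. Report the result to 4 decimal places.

θ̂_MAP = -4.9073

n = 36, x̄ = -4.90.
For a Normal prior and Normal likelihood with known variance, the posterior is Normal; its mode equals its mean, the precision-weighted average.
Prior precision 1/σ₀² = 1/8 = 0.125; data precision n/σ² = 36/1 = 36.
θ̂ = (0.125·(-7) + 36·(-4.9)) / (0.125 + 36) = (-177.275)/36.125 = -7091/1445 ≈ -4.9073.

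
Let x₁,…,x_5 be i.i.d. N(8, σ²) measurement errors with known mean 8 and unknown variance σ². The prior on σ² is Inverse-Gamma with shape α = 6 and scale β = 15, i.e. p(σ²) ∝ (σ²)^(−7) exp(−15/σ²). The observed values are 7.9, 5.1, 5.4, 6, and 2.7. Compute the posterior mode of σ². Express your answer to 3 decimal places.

σ̂²_MAP = 4.067

Sum of squared deviations about the known mean: SS = (7.9−8)² + (5.1−8)² + (5.4−8)² + (6−8)² + (2.7−8)² = 47.27.
The Normal likelihood contributes (σ²)^(−n/2) exp(−SS/(2σ²)), so the posterior is Inverse-Gamma(α + n/2, β + SS/2) = Inverse-Gamma(8.5, 38.635).
The mode of Inverse-Gamma(a, b) is b/(a+1) = 38.635/9.5 ≈ 4.067.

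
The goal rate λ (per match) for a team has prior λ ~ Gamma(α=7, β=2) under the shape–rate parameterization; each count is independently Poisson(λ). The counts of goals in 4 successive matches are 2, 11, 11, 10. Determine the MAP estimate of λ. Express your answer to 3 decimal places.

λ̂_MAP = 6.667

Σxᵢ = 2+11+11+10 = 34, with n = 4.
Posterior ∝ λ^6e^(−2λ) · λ^34e^(−4λ) = λ^40e^(−6λ), i.e. Gamma(shape=41, rate=6).
The mode of a Gamma(a, b) with a ≥ 1 (shape–rate) is (a−1)/b = 40/6 ≈ 6.667.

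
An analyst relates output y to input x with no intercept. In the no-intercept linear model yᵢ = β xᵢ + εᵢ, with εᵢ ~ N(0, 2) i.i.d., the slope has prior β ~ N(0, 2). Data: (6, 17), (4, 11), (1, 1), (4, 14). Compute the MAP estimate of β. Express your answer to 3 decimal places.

β̂_MAP = 2.900

log p(β | y) = −Σ(yᵢ − βxᵢ)²/(2·2) − β²/(2·2) + const.
Setting the derivative to zero: Σxᵢ(yᵢ − βxᵢ)/2 − β/2 = 0, so β = Σxᵢyᵢ / (Σxᵢ² + σ²/τ²).
Σxᵢyᵢ = 6·17 + 4·11 + 1·1 + 4·14 = 203; Σxᵢ² = 69; σ²/τ² = 1.
β̂_MAP = 203 / (69 + 1) = 203/70 ≈ 2.900.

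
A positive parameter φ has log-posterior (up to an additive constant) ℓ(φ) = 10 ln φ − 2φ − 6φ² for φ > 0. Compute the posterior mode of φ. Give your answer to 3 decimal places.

φ̂_MAP = 0.833

ℓ'(φ) = 10/φ − 2 − 12φ. Setting this to zero and multiplying by φ: 12φ² + 2φ − 10 = 0.
φ = (−2 + √(2² + 4·12·10)) / (2·12) = (−2 + √484) / 24 = (−2 + 22)/24 = 5/6.
ℓ''(φ) = −10/φ² − 12 < 0, confirming a maximum.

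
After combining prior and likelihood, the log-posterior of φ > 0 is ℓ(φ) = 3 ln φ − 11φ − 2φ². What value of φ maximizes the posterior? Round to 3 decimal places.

φ̂_MAP = 0.250

ℓ'(φ) = 3/φ − 11 − 4φ. Setting this to zero and multiplying by φ: 4φ² + 11φ − 3 = 0.
φ = (−11 + √(11² + 4·4·3)) / (2·4) = (−11 + √169) / 8 = (−11 + 13)/8 = 1/4.
ℓ''(φ) = −3/φ² − 4 < 0, confirming a maximum.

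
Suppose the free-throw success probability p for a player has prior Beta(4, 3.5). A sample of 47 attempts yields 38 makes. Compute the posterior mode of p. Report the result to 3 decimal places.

Prior: Beta(4, 3.5).
Data: 38 successes in 47 trials. The binomial likelihood contributes p^38(1−p)^9, so the posterior is Beta(4+38, 3.5+9) = Beta(42, 12.5).
For Beta(a, b) with a, b > 1 the mode is (a−1)/(a+b−2) = 41/52.5 ≈ 0.781.

p̂_MAP = 0.781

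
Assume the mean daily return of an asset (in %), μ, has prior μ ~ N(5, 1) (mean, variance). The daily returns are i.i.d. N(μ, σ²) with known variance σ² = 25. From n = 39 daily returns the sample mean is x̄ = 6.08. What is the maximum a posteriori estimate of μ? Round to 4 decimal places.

μ̂_MAP = 5.6581

n = 39, x̄ = 6.08.
For a Normal prior and Normal likelihood with known variance, the posterior is Normal; its mode equals its mean, the precision-weighted average.
Prior precision 1/σ₀² = 1/1 = 1; data precision n/σ² = 39/25 = 1.56.
μ̂ = (1·5 + 1.56·6.08) / (1 + 1.56) = 14.4848/2.56 = 5.658125 ≈ 5.6581.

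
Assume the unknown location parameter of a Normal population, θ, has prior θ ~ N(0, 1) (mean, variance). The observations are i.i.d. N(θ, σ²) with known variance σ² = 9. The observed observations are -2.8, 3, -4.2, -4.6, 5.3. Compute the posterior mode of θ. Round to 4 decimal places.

θ̂_MAP = -0.2357

n = 5; x̄ = ((-2.8) + 3 + (-4.2) + (-4.6) + 5.3)/5 = -3.3/5 = -0.66.
For a Normal prior and Normal likelihood with known variance, the posterior is Normal; its mode equals its mean, the precision-weighted average.
Prior precision 1/σ₀² = 1/1 = 1; data precision n/σ² = 5/9.
θ̂ = (1·0 + (5/9)·(-0.66)) / (1 + 5/9) = (-11/30)/(14/9) = -33/140 ≈ -0.2357.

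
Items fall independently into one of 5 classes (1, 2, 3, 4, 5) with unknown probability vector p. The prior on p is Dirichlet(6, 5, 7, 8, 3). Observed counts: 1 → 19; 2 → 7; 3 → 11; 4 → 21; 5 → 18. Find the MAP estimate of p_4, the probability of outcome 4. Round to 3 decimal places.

MAP estimate: 0.280

The posterior is Dirichlet(αᵢ + nᵢ) = Dirichlet(25, 12, 18, 29, 21).
For a Dirichlet(a₁,…,a_K) with all aᵢ > 1, the mode has j-th component (aⱼ − 1)/(Σaᵢ − K).
Here Σaᵢ = 105 and K = 5, so p_4 = (29 − 1)/(105 − 5) = 28/100 ≈ 0.280.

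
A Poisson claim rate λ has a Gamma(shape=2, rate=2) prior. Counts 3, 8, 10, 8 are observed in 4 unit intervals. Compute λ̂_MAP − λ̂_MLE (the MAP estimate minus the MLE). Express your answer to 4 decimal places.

Σxᵢ = 29. Posterior is Gamma(31, 6); MAP = (31−1)/6 = 30/6 ≈ 5.00000.
MLE = x̄ = 29/4 ≈ 7.25000.
Difference = 30/6 − 29/4 = -9/4 ≈ -2.2500.

MAP − MLE = -2.2500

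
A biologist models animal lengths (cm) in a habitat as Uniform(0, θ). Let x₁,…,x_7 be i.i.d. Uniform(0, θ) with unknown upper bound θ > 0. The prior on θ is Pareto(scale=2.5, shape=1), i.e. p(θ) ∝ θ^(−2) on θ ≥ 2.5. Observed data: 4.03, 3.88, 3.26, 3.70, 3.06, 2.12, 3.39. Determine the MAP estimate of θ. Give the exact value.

The Uniform(0, θ) likelihood is θ^(−n) for θ ≥ max(xᵢ), zero otherwise. Here max(xᵢ) = 4.03.
Posterior ∝ θ^(−2) · θ^(−7) = θ^(−9) on θ ≥ max(2.5, 4.03) = 4.03.
This density is strictly decreasing in θ, so the posterior mode lies at the lower boundary of the support.

θ̂_MAP = 4.03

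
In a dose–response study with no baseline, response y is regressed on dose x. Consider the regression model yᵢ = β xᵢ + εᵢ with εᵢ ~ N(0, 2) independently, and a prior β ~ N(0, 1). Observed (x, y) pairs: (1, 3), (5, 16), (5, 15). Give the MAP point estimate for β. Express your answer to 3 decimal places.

log p(β | y) = −Σ(yᵢ − βxᵢ)²/(2·2) − β²/(2·1) + const.
Setting the derivative to zero: Σxᵢ(yᵢ − βxᵢ)/2 − β/1 = 0, so β = Σxᵢyᵢ / (Σxᵢ² + σ²/τ²).
Σxᵢyᵢ = 1·3 + 5·16 + 5·15 = 158; Σxᵢ² = 51; σ²/τ² = 2.
β̂_MAP = 158 / (51 + 2) = 158/53 ≈ 2.981.

β̂_MAP = 2.981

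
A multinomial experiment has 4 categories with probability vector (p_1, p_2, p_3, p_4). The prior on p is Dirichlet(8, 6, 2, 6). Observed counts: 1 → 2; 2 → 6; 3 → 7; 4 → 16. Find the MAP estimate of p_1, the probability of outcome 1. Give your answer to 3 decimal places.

MAP estimate: 0.184

The posterior is Dirichlet(αᵢ + nᵢ) = Dirichlet(10, 12, 9, 22).
For a Dirichlet(a₁,…,a_K) with all aᵢ > 1, the mode has j-th component (aⱼ − 1)/(Σaᵢ − K).
Here Σaᵢ = 53 and K = 4, so p_1 = (10 − 1)/(53 − 4) = 9/49 ≈ 0.184.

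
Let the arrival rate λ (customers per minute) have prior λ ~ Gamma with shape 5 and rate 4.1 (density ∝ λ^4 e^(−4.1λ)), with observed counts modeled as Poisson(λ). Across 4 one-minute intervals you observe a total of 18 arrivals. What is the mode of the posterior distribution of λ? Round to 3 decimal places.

Σxᵢ = 18, n = 4.
Posterior ∝ λ^4e^(−4.1λ) · λ^18e^(−4λ) = λ^22e^(−8.1λ), i.e. Gamma(shape=23, rate=8.1).
The mode of a Gamma(a, b) with a ≥ 1 (shape–rate) is (a−1)/b = 22/8.1 ≈ 2.716.

λ̂_MAP = 2.716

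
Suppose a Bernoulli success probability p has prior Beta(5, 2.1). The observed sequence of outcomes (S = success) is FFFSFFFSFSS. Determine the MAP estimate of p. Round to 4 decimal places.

Prior: Beta(5, 2.1).
Data: 4 successes in 11 trials (from the sequence). The binomial likelihood contributes p^4(1−p)^7, so the posterior is Beta(5+4, 2.1+7) = Beta(9, 9.1).
For Beta(a, b) with a, b > 1 the mode is (a−1)/(a+b−2) = 8/16.1 ≈ 0.4969.

p̂_MAP = 0.4969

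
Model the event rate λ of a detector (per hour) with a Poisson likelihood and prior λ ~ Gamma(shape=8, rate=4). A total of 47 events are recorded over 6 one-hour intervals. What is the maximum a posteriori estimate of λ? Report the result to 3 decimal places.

Σxᵢ = 47, n = 6.
Posterior ∝ λ^7e^(−4λ) · λ^47e^(−6λ) = λ^54e^(−10λ), i.e. Gamma(shape=55, rate=10).
The mode of a Gamma(a, b) with a ≥ 1 (shape–rate) is (a−1)/b = 54/10 ≈ 5.400.

λ̂_MAP = 5.400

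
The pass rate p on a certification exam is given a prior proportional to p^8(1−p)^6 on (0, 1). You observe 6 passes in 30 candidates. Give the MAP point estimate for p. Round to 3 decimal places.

The prior density ∝ p^8(1−p)^6 is the kernel of Beta(9, 7).
Data: 6 successes in 30 trials. The binomial likelihood contributes p^6(1−p)^24, so the posterior is Beta(9+6, 7+24) = Beta(15, 31).
For Beta(a, b) with a, b > 1 the mode is (a−1)/(a+b−2) = 14/44 ≈ 0.318.

p̂_MAP = 0.318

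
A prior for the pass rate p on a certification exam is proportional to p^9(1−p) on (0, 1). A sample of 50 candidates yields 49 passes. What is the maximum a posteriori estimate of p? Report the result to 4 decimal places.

The prior density ∝ p^9(1−p)^1 is the kernel of Beta(10, 2).
Data: 49 successes in 50 trials. The binomial likelihood contributes p^49(1−p)^1, so the posterior is Beta(10+49, 2+1) = Beta(59, 3).
For Beta(a, b) with a, b > 1 the mode is (a−1)/(a+b−2) = 58/60 ≈ 0.9667.

p̂_MAP = 0.9667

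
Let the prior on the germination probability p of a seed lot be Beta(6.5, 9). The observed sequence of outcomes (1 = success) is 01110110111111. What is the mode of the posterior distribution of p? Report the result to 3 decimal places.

Prior: Beta(6.5, 9).
Data: 11 successes in 14 trials (from the sequence). The binomial likelihood contributes p^11(1−p)^3, so the posterior is Beta(6.5+11, 9+3) = Beta(17.5, 12).
For Beta(a, b) with a, b > 1 the mode is (a−1)/(a+b−2) = 16.5/27.5 ≈ 0.600.

p̂_MAP = 0.600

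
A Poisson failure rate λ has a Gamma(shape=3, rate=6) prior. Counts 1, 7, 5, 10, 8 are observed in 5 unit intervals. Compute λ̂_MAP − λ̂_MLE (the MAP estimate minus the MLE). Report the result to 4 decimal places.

Σxᵢ = 31. Posterior is Gamma(34, 11); MAP = (34−1)/11 = 33/11 ≈ 3.00000.
MLE = x̄ = 31/5 ≈ 6.20000.
Difference = 33/11 − 31/5 = -16/5 ≈ -3.2000.

MAP − MLE = -3.2000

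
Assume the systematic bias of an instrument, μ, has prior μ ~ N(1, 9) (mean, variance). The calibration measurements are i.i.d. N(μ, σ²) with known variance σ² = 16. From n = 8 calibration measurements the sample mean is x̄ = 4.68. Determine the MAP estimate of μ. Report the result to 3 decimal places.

n = 8, x̄ = 4.68.
For a Normal prior and Normal likelihood with known variance, the posterior is Normal; its mode equals its mean, the precision-weighted average.
Prior precision 1/σ₀² = 1/9; data precision n/σ² = 8/16 = 0.5.
μ̂ = ((1/9)·1 + 0.5·4.68) / (1/9 + 0.5) = (1103/450)/(11/18) = 1103/275 ≈ 4.011.

μ̂_MAP = 4.011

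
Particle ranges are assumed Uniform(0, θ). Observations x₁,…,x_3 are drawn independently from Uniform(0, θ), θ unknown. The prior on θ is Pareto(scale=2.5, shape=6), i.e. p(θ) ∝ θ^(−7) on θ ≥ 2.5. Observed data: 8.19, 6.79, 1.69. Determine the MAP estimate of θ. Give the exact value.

The Uniform(0, θ) likelihood is θ^(−n) for θ ≥ max(xᵢ), zero otherwise. Here max(xᵢ) = 8.19.
Posterior ∝ θ^(−7) · θ^(−3) = θ^(−10) on θ ≥ max(2.5, 8.19) = 8.19.
This density is strictly decreasing in θ, so the posterior mode lies at the lower boundary of the support.

θ̂_MAP = 8.19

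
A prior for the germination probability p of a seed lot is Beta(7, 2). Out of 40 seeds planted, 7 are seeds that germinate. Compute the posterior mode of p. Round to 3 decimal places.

Prior: Beta(7, 2).
Data: 7 successes in 40 trials. The binomial likelihood contributes p^7(1−p)^33, so the posterior is Beta(7+7, 2+33) = Beta(14, 35).
For Beta(a, b) with a, b > 1 the mode is (a−1)/(a+b−2) = 13/47 ≈ 0.277.

p̂_MAP = 0.277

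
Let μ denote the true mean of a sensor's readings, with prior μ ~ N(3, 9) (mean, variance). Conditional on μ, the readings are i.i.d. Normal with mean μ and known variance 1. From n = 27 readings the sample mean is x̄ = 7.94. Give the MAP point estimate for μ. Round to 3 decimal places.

μ̂_MAP = 7.920

n = 27, x̄ = 7.94.
For a Normal prior and Normal likelihood with known variance, the posterior is Normal; its mode equals its mean, the precision-weighted average.
Prior precision 1/σ₀² = 1/9; data precision n/σ² = 27/1 = 27.
μ̂ = ((1/9)·3 + 27·7.94) / (1/9 + 27) = (32207/150)/(244/9) = 96621/12200 ≈ 7.920.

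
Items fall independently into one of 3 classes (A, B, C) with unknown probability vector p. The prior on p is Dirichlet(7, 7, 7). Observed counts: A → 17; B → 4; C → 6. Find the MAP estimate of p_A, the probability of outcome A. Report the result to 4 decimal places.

The posterior is Dirichlet(αᵢ + nᵢ) = Dirichlet(24, 11, 13).
For a Dirichlet(a₁,…,a_K) with all aᵢ > 1, the mode has j-th component (aⱼ − 1)/(Σaᵢ − K).
Here Σaᵢ = 48 and K = 3, so p_A = (24 − 1)/(48 − 3) = 23/45 ≈ 0.5111.

MAP estimate of p_A = 0.5111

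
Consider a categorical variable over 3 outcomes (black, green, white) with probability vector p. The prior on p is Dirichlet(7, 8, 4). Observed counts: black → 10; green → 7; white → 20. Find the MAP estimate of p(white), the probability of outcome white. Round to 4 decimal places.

MAP estimate of p(white) = 0.4340

The posterior is Dirichlet(αᵢ + nᵢ) = Dirichlet(17, 15, 24).
For a Dirichlet(a₁,…,a_K) with all aᵢ > 1, the mode has j-th component (aⱼ − 1)/(Σaᵢ − K).
Here Σaᵢ = 56 and K = 3, so p(white) = (24 − 1)/(56 − 3) = 23/53 ≈ 0.4340.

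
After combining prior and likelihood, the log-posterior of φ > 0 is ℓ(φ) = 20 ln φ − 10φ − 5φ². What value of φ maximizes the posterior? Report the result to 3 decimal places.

φ̂_MAP = 1.000

ℓ'(φ) = 20/φ − 10 − 10φ. Setting this to zero and multiplying by φ: 10φ² + 10φ − 20 = 0.
φ = (−10 + √(10² + 4·10·20)) / (2·10) = (−10 + √900) / 20 = (−10 + 30)/20 = 1.
ℓ''(φ) = −20/φ² − 10 < 0, confirming a maximum.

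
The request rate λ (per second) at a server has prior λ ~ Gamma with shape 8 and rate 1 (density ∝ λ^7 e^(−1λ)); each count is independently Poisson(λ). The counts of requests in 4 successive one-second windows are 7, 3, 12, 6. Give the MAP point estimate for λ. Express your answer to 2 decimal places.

λ̂_MAP = 7.00

Σxᵢ = 7+3+12+6 = 28, with n = 4.
Posterior ∝ λ^7e^(−1λ) · λ^28e^(−4λ) = λ^35e^(−5λ), i.e. Gamma(shape=36, rate=5).
The mode of a Gamma(a, b) with a ≥ 1 (shape–rate) is (a−1)/b = 35/5 ≈ 7.00.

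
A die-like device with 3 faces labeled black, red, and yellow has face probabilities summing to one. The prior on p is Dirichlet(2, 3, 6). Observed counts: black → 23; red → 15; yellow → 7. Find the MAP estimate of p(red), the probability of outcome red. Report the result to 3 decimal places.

MAP estimate of p(red) = 0.321

The posterior is Dirichlet(αᵢ + nᵢ) = Dirichlet(25, 18, 13).
For a Dirichlet(a₁,…,a_K) with all aᵢ > 1, the mode has j-th component (aⱼ − 1)/(Σaᵢ − K).
Here Σaᵢ = 56 and K = 3, so p(red) = (18 − 1)/(56 − 3) = 17/53 ≈ 0.321.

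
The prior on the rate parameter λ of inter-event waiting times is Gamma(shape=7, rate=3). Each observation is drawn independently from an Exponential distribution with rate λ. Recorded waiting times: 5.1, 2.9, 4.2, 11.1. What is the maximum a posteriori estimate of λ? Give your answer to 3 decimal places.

The Exponential(rate=λ) likelihood is ∝ λ^n e^(−λΣtᵢ). Here n = 4 and Σtᵢ = 5.1 + 2.9 + 4.2 + 11.1 = 23.3.
Posterior ∝ λ^6e^(−3λ) · λ^4e^(−23.3λ) = λ^10e^(−26.3λ), i.e. Gamma(11, 26.3).
Mode = (a−1)/b = 10/26.3 ≈ 0.380.

λ̂_MAP = 0.380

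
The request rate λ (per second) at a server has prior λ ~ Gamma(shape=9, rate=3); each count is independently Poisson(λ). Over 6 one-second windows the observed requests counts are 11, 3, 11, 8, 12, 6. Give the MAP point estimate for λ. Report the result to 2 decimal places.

λ̂_MAP = 6.56

Σxᵢ = 11+3+11+8+12+6 = 51, with n = 6.
Posterior ∝ λ^8e^(−3λ) · λ^51e^(−6λ) = λ^59e^(−9λ), i.e. Gamma(shape=60, rate=9).
The mode of a Gamma(a, b) with a ≥ 1 (shape–rate) is (a−1)/b = 59/9 ≈ 6.56.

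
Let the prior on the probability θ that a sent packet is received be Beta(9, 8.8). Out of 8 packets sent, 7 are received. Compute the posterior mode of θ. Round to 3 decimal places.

θ̂_MAP = 0.630

Prior: Beta(9, 8.8).
Data: 7 successes in 8 trials. The binomial likelihood contributes θ^7(1−θ)^1, so the posterior is Beta(9+7, 8.8+1) = Beta(16, 9.8).
For Beta(a, b) with a, b > 1 the mode is (a−1)/(a+b−2) = 15/23.8 ≈ 0.630.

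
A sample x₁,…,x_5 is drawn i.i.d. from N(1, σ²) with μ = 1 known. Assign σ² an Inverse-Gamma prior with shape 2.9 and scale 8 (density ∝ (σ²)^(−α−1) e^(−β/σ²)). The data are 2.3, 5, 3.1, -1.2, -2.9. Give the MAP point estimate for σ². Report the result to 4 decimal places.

Sum of squared deviations about the known mean: SS = (2.3−1)² + (5−1)² + (3.1−1)² + (-1.2−1)² + (-2.9−1)² = 42.15.
The Normal likelihood contributes (σ²)^(−n/2) exp(−SS/(2σ²)), so the posterior is Inverse-Gamma(α + n/2, β + SS/2) = Inverse-Gamma(5.4, 29.075).
The mode of Inverse-Gamma(a, b) is b/(a+1) = 29.075/6.4 ≈ 4.5430.

σ̂²_MAP = 4.5430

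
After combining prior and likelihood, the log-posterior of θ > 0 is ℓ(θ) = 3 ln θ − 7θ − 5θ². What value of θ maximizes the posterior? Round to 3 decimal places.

θ̂_MAP = 0.300

ℓ'(θ) = 3/θ − 7 − 10θ. Setting this to zero and multiplying by θ: 10θ² + 7θ − 3 = 0.
θ = (−7 + √(7² + 4·10·3)) / (2·10) = (−7 + √169) / 20 = (−7 + 13)/20 = 3/10.
ℓ''(θ) = −3/θ² − 10 < 0, confirming a maximum.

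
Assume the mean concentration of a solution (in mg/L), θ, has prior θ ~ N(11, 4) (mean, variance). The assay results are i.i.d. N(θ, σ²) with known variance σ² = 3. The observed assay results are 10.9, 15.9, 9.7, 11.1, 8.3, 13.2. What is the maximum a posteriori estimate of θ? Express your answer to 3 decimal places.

n = 6; x̄ = (10.9 + 15.9 + 9.7 + 11.1 + 8.3 + 13.2)/6 = 69.1/6 = 691/60 ≈ 11.5167.
For a Normal prior and Normal likelihood with known variance, the posterior is Normal; its mode equals its mean, the precision-weighted average.
Prior precision 1/σ₀² = 1/4 = 0.25; data precision n/σ² = 6/3 = 2.
θ̂ = (0.25·11 + 2·(691/60)) / (0.25 + 2) = (1547/60)/2.25 = 1547/135 ≈ 11.459.

θ̂_MAP = 11.459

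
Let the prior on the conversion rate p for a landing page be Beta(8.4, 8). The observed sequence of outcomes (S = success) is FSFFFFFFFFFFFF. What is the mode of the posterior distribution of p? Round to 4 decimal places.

p̂_MAP = 0.2958

Prior: Beta(8.4, 8).
Data: 1 success in 14 trials (from the sequence). The binomial likelihood contributes p(1−p)^13, so the posterior is Beta(8.4+1, 8+13) = Beta(9.4, 21).
For Beta(a, b) with a, b > 1 the mode is (a−1)/(a+b−2) = 8.4/28.4 ≈ 0.2958.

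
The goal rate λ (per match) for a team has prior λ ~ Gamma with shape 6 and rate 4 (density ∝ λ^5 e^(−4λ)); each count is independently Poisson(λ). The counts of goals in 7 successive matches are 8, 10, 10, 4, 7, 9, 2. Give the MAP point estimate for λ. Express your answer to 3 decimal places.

Σxᵢ = 8+10+10+4+7+9+2 = 50, with n = 7.
Posterior ∝ λ^5e^(−4λ) · λ^50e^(−7λ) = λ^55e^(−11λ), i.e. Gamma(shape=56, rate=11).
The mode of a Gamma(a, b) with a ≥ 1 (shape–rate) is (a−1)/b = 55/11 ≈ 5.000.

λ̂_MAP = 5.000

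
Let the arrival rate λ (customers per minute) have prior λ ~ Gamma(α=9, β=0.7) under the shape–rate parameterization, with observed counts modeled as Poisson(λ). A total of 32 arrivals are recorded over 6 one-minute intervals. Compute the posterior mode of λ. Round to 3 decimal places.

Σxᵢ = 32, n = 6.
Posterior ∝ λ^8e^(−0.7λ) · λ^32e^(−6λ) = λ^40e^(−6.7λ), i.e. Gamma(shape=41, rate=6.7).
The mode of a Gamma(a, b) with a ≥ 1 (shape–rate) is (a−1)/b = 40/6.7 ≈ 5.970.

λ̂_MAP = 5.970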